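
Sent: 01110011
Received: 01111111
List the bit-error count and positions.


XOR: 00001100

2 error(s) at position(s): 4, 5


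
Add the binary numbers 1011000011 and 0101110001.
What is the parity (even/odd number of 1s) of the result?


1011000011 = 707
0101110001 = 369
Sum = 1076 = 10000110100
1s count = 4

even parity (4 ones in 10000110100)


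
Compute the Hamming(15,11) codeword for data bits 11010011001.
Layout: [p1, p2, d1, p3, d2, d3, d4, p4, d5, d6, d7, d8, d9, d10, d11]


Parity bits: p1=1, p2=0, p3=0, p4=1

101010110011001


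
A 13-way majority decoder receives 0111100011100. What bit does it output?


Ones: 7 out of 13
Threshold: 7

1 (7/13 voted 1)


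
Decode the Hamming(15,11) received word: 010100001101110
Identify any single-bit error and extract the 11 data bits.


Syndrome = 10: error at position 10

Data: 00001001110 (corrected bit 10)


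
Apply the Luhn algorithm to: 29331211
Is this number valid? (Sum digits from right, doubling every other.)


Luhn sum = 29
29 mod 10 = 9

Invalid (Luhn sum mod 10 = 9)


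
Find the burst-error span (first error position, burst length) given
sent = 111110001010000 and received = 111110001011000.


XOR: 000000000001000

Burst at position 11, length 1


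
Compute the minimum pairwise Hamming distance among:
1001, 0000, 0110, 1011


Comparing all pairs, minimum distance: 1
Can detect 0 errors, correct 0 errors

1


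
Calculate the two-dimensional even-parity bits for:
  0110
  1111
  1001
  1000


Row parities: 0001
Column parities: 1000

Row P: 0001, Col P: 1000, Corner: 1


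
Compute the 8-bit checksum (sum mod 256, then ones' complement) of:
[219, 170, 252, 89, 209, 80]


Sum = 1019 mod 256 = 251
Complement = 4

4


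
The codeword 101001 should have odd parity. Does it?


Number of 1s: 3

Yes, parity is correct (3 ones)


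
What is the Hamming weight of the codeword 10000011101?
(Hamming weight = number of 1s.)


Counting 1s in 10000011101

5


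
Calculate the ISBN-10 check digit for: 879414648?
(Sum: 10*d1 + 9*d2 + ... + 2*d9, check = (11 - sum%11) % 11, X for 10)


Weighted sum: 321
321 mod 11 = 2

Check digit: 9


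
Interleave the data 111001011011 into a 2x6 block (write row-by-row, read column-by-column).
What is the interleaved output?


Matrix:
  111001
  011011
Read columns: 101111000111

101111000111


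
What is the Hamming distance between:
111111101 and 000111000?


XOR: 111000101
Count of 1s: 5

5


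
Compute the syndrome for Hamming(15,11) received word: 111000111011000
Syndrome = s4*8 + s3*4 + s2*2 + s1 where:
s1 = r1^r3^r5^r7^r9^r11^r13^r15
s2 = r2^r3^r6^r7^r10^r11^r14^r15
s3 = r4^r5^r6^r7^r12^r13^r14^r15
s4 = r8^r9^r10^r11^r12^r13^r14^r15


s1=1, s2=0, s3=0, s4=0

Syndrome = 1 (error at position 1)


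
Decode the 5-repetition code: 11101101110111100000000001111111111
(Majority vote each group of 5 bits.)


Groups: 11101, 10111, 01111, 00000, 00000, 11111, 11111
Majority votes: 1110011

1110011


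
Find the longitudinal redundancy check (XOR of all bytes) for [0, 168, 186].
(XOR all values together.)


XOR chain: 0 ^ 168 ^ 186 = 18

18


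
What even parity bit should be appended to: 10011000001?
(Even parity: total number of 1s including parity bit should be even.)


Number of 1s in data: 4
Parity bit: 0

0


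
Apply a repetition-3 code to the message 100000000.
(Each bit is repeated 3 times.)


Each bit -> 3 copies

111000000000000000000000000


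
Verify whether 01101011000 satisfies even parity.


Number of 1s: 5

No, parity error (5 ones)


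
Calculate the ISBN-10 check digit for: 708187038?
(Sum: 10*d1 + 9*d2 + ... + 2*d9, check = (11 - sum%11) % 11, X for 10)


Weighted sum: 249
249 mod 11 = 7

Check digit: 4


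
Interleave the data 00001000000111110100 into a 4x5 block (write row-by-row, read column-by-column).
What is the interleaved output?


Matrix:
  00001
  00000
  01111
  10100
Read columns: 00010010001100101010

00010010001100101010


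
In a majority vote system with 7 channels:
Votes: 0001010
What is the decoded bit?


Ones: 2 out of 7
Threshold: 4

0 (2/7 voted 1)


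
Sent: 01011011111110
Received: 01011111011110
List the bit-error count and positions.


XOR: 00000100100000

2 error(s) at position(s): 5, 8


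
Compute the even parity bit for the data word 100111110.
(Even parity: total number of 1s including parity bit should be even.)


Number of 1s in data: 6
Parity bit: 0

0


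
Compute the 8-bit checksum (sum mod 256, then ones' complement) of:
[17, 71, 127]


Sum = 215 mod 256 = 215
Complement = 40

40


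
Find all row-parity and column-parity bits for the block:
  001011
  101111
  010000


Row parities: 111
Column parities: 110100

Row P: 111, Col P: 110100, Corner: 1


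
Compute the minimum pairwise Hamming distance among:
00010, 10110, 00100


Comparing all pairs, minimum distance: 2
Can detect 1 errors, correct 0 errors

2


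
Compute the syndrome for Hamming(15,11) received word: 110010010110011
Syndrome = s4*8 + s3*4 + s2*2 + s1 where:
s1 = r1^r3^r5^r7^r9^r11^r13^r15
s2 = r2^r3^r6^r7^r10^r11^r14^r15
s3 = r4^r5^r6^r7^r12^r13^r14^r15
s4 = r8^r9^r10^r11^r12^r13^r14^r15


s1=0, s2=1, s3=1, s4=1

Syndrome = 14 (error at position 14)


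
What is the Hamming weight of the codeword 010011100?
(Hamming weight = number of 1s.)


Counting 1s in 010011100

4


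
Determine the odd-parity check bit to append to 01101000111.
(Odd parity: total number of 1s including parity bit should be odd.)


Number of 1s in data: 6
Parity bit: 1

1


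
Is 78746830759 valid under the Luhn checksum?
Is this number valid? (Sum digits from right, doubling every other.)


Luhn sum = 62
62 mod 10 = 2

Invalid (Luhn sum mod 10 = 2)


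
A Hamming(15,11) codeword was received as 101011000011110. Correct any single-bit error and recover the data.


Syndrome = 5: error at position 5

Data: 10100011110 (corrected bit 5)


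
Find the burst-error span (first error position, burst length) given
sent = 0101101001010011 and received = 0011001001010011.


XOR: 0110100000000000

Burst at position 1, length 4


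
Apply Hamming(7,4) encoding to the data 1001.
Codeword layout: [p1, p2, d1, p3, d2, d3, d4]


Parity bits: p1=0, p2=0, p3=1

0011001


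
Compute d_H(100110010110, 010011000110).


XOR: 110101010000
Count of 1s: 5

5


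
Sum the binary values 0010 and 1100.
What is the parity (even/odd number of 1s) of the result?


0010 = 2
1100 = 12
Sum = 14 = 1110
1s count = 3

odd parity (3 ones in 1110)


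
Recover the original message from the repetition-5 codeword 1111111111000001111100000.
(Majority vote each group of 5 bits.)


Groups: 11111, 11111, 00000, 11111, 00000
Majority votes: 11010

11010


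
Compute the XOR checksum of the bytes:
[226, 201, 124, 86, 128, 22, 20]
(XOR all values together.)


XOR chain: 226 ^ 201 ^ 124 ^ 86 ^ 128 ^ 22 ^ 20 = 131

131


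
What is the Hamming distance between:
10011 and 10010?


XOR: 00001
Count of 1s: 1

1


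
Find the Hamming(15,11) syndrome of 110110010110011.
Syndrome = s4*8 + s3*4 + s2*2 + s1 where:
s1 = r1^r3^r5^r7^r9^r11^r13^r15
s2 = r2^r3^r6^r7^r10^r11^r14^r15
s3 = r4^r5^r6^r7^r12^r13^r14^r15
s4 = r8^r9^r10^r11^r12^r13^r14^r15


s1=0, s2=1, s3=0, s4=1

Syndrome = 10 (error at position 10)


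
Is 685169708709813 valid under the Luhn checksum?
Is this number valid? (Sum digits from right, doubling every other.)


Luhn sum = 77
77 mod 10 = 7

Invalid (Luhn sum mod 10 = 7)


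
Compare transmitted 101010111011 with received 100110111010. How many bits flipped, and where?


XOR: 001100000001

3 error(s) at position(s): 2, 3, 11


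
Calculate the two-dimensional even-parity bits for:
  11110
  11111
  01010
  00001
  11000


Row parities: 01010
Column parities: 10010

Row P: 01010, Col P: 10010, Corner: 0


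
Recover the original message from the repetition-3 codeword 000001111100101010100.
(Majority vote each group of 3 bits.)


Groups: 000, 001, 111, 100, 101, 010, 100
Majority votes: 0010100

0010100


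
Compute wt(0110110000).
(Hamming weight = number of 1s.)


Counting 1s in 0110110000

4


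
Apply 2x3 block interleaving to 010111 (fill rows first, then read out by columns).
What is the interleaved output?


Matrix:
  010
  111
Read columns: 011101

011101


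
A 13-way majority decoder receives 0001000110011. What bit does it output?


Ones: 5 out of 13
Threshold: 7

0 (5/13 voted 1)


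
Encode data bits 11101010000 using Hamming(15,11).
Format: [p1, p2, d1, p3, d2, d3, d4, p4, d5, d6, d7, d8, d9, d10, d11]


Parity bits: p1=0, p2=1, p3=0, p4=0

011011001010000


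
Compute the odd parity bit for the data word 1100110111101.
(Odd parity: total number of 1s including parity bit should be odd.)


Number of 1s in data: 9
Parity bit: 0

0


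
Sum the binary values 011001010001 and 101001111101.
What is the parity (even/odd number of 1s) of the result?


011001010001 = 1617
101001111101 = 2685
Sum = 4302 = 1000011001110
1s count = 6

even parity (6 ones in 1000011001110)


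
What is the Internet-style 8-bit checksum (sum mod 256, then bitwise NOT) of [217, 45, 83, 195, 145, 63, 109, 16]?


Sum = 873 mod 256 = 105
Complement = 150

150


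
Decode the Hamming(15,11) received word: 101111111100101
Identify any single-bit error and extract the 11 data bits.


Syndrome = 11: error at position 11

Data: 11111110101 (corrected bit 11)


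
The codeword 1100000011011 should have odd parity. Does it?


Number of 1s: 6

No, parity error (6 ones)


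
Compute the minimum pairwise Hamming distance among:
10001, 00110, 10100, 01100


Comparing all pairs, minimum distance: 2
Can detect 1 errors, correct 0 errors

2


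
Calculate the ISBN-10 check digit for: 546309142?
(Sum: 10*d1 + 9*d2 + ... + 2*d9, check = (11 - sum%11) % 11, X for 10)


Weighted sum: 220
220 mod 11 = 0

Check digit: 0


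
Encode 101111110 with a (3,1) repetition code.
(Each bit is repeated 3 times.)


Each bit -> 3 copies

111000111111111111111111000


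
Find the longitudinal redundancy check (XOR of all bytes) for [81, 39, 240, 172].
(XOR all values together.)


XOR chain: 81 ^ 39 ^ 240 ^ 172 = 42

42


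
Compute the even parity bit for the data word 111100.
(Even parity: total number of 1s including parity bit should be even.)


Number of 1s in data: 4
Parity bit: 0

0


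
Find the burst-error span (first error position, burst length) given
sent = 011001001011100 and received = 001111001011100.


XOR: 010110000000000

Burst at position 1, length 4


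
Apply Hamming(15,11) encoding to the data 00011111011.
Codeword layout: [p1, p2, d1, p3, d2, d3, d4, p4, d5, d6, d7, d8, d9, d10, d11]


Parity bits: p1=0, p2=1, p3=0, p4=0

010000101111011


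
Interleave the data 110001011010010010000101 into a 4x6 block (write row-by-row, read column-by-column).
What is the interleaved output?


Matrix:
  110001
  011010
  010010
  000101
Read columns: 100011100100000101101001

100011100100000101101001


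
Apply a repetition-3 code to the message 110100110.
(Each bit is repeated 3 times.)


Each bit -> 3 copies

111111000111000000111111000


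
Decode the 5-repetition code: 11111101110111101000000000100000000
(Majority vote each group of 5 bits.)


Groups: 11111, 10111, 01111, 01000, 00000, 01000, 00000
Majority votes: 1110000

1110000


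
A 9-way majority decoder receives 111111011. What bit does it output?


Ones: 8 out of 9
Threshold: 5

1 (8/9 voted 1)


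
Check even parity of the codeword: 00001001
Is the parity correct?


Number of 1s: 2

Yes, parity is correct (2 ones)


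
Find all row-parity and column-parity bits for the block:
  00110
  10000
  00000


Row parities: 010
Column parities: 10110

Row P: 010, Col P: 10110, Corner: 1


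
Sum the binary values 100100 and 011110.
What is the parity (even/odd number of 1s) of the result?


100100 = 36
011110 = 30
Sum = 66 = 1000010
1s count = 2

even parity (2 ones in 1000010)


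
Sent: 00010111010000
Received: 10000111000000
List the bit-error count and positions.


XOR: 10010000010000

3 error(s) at position(s): 0, 3, 9


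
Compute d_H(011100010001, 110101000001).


XOR: 101001010000
Count of 1s: 4

4


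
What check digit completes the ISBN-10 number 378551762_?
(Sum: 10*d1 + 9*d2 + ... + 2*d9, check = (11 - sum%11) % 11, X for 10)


Weighted sum: 277
277 mod 11 = 2

Check digit: 9


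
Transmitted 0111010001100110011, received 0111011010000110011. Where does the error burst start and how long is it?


XOR: 0000001011100000000

Burst at position 6, length 5


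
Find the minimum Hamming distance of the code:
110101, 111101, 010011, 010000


Comparing all pairs, minimum distance: 1
Can detect 0 errors, correct 0 errors

1


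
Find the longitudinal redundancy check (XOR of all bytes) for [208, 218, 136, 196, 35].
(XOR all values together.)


XOR chain: 208 ^ 218 ^ 136 ^ 196 ^ 35 = 101

101


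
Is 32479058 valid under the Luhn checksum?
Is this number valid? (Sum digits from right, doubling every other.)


Luhn sum = 41
41 mod 10 = 1

Invalid (Luhn sum mod 10 = 1)


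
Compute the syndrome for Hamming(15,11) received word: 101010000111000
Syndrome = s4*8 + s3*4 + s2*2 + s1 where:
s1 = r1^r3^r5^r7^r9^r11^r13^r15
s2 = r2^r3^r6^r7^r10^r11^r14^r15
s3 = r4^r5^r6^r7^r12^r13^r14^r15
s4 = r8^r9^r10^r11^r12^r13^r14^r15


s1=0, s2=1, s3=0, s4=1

Syndrome = 10 (error at position 10)


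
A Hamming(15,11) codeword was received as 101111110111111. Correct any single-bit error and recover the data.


Syndrome = 11: error at position 11

Data: 11110101111 (corrected bit 11)


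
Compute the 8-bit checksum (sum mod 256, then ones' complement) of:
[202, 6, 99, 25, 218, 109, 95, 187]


Sum = 941 mod 256 = 173
Complement = 82

82


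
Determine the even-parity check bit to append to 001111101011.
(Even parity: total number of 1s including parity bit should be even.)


Number of 1s in data: 8
Parity bit: 0

0


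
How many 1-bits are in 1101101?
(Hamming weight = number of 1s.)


Counting 1s in 1101101

5


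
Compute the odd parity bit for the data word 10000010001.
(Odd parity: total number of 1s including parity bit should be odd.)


Number of 1s in data: 3
Parity bit: 0

0


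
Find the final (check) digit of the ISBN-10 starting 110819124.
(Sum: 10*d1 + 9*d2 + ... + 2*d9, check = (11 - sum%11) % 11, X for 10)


Weighted sum: 144
144 mod 11 = 1

Check digit: X


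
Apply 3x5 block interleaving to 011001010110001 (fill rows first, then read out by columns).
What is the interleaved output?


Matrix:
  01100
  10101
  10001
Read columns: 011100110000011

011100110000011


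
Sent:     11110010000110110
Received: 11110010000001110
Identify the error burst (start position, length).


XOR: 00000000000111000

Burst at position 11, length 3


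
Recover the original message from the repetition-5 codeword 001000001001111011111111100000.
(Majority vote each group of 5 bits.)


Groups: 00100, 00010, 01111, 01111, 11111, 00000
Majority votes: 001110

001110


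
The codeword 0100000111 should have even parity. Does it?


Number of 1s: 4

Yes, parity is correct (4 ones)


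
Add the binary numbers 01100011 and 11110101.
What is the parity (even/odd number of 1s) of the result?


01100011 = 99
11110101 = 245
Sum = 344 = 101011000
1s count = 4

even parity (4 ones in 101011000)


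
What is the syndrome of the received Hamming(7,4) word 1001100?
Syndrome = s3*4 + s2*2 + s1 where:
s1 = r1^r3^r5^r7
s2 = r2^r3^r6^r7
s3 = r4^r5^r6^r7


s1=0, s2=0, s3=0

Syndrome = 0 (no error)


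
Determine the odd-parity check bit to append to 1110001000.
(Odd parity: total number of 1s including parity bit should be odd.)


Number of 1s in data: 4
Parity bit: 1

1


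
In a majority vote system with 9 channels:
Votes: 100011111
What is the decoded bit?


Ones: 6 out of 9
Threshold: 5

1 (6/9 voted 1)


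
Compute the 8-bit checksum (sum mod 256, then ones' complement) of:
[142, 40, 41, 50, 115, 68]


Sum = 456 mod 256 = 200
Complement = 55

55


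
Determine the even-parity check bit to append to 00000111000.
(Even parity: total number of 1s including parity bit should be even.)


Number of 1s in data: 3
Parity bit: 1

1


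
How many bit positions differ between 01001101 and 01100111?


XOR: 00101010
Count of 1s: 3

3


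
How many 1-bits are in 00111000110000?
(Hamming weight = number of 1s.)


Counting 1s in 00111000110000

5


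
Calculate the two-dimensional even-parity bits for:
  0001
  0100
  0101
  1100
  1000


Row parities: 11001
Column parities: 0100

Row P: 11001, Col P: 0100, Corner: 1


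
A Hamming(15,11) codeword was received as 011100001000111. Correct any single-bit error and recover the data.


Syndrome = 0: no error detected

Data: 10001000111 (no errors)


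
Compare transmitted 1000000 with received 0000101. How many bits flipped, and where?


XOR: 1000101

3 error(s) at position(s): 0, 4, 6


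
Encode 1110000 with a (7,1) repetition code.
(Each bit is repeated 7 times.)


Each bit -> 7 copies

1111111111111111111110000000000000000000000000000


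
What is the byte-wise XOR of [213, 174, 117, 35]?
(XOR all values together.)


XOR chain: 213 ^ 174 ^ 117 ^ 35 = 45

45


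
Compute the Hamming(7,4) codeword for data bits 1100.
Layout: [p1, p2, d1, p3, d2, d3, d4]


Parity bits: p1=0, p2=1, p3=1

0111100


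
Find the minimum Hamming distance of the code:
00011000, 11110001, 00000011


Comparing all pairs, minimum distance: 4
Can detect 3 errors, correct 1 errors

4


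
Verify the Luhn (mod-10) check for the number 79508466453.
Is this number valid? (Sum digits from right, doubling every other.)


Luhn sum = 54
54 mod 10 = 4

Invalid (Luhn sum mod 10 = 4)


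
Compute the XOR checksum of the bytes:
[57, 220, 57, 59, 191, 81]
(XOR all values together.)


XOR chain: 57 ^ 220 ^ 57 ^ 59 ^ 191 ^ 81 = 9

9


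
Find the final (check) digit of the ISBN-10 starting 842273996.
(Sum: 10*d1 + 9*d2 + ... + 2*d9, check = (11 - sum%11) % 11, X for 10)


Weighted sum: 278
278 mod 11 = 3

Check digit: 8


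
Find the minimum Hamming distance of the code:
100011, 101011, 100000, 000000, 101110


Comparing all pairs, minimum distance: 1
Can detect 0 errors, correct 0 errors

1


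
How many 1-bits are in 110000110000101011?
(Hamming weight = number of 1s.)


Counting 1s in 110000110000101011

8


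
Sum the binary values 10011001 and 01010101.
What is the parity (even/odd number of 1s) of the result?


10011001 = 153
01010101 = 85
Sum = 238 = 11101110
1s count = 6

even parity (6 ones in 11101110)


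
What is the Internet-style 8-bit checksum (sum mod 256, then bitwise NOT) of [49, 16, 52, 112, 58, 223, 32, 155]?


Sum = 697 mod 256 = 185
Complement = 70

70


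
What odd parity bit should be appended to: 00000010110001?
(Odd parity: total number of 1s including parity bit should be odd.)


Number of 1s in data: 4
Parity bit: 1

1


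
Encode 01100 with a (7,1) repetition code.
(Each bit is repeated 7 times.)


Each bit -> 7 copies

00000001111111111111100000000000000


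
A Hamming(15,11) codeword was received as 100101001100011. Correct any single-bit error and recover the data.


Syndrome = 1: error at position 1

Data: 00101100011 (corrected bit 1)


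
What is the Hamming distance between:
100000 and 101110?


XOR: 001110
Count of 1s: 3

3


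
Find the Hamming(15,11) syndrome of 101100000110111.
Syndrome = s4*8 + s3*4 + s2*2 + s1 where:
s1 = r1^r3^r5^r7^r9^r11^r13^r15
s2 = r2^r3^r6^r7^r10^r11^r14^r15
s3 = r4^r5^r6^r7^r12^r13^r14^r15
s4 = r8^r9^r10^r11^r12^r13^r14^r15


s1=1, s2=1, s3=0, s4=1

Syndrome = 11 (error at position 11)


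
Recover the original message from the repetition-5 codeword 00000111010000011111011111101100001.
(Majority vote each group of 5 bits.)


Groups: 00000, 11101, 00000, 11111, 01111, 11011, 00001
Majority votes: 0101110

0101110


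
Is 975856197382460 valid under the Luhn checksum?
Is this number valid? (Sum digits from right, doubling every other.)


Luhn sum = 76
76 mod 10 = 6

Invalid (Luhn sum mod 10 = 6)


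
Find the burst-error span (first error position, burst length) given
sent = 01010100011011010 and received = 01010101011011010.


XOR: 00000001000000000

Burst at position 7, length 1


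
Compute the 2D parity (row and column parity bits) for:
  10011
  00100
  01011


Row parities: 111
Column parities: 11100

Row P: 111, Col P: 11100, Corner: 1


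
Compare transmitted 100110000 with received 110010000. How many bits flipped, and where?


XOR: 010100000

2 error(s) at position(s): 1, 3


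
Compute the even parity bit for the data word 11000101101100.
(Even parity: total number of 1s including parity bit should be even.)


Number of 1s in data: 7
Parity bit: 1

1


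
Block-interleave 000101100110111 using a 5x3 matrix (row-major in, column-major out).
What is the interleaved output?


Matrix:
  000
  101
  100
  110
  111
Read columns: 011110001101001

011110001101001


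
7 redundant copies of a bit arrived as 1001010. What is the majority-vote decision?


Ones: 3 out of 7
Threshold: 4

0 (3/7 voted 1)


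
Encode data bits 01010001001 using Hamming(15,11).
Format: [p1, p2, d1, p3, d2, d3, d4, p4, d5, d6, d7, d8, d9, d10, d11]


Parity bits: p1=1, p2=0, p3=0, p4=0

100010100001001


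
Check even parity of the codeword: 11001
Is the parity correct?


Number of 1s: 3

No, parity error (3 ones)


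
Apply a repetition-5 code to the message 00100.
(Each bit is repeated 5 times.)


Each bit -> 5 copies

0000000000111110000000000


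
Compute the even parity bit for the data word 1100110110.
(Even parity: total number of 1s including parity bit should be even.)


Number of 1s in data: 6
Parity bit: 0

0


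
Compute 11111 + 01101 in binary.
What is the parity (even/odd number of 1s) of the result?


11111 = 31
01101 = 13
Sum = 44 = 101100
1s count = 3

odd parity (3 ones in 101100)


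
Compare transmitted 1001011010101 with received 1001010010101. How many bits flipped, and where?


XOR: 0000001000000

1 error(s) at position(s): 6


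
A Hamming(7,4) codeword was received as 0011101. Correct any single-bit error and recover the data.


Syndrome = 5: error at position 5

Data: 1001 (corrected bit 5)


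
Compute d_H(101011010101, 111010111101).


XOR: 010001101000
Count of 1s: 4

4


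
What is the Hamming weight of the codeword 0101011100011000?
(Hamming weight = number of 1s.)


Counting 1s in 0101011100011000

7


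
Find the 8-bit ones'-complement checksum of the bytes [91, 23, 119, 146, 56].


Sum = 435 mod 256 = 179
Complement = 76

76


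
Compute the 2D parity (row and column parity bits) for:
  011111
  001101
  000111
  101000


Row parities: 1110
Column parities: 111101

Row P: 1110, Col P: 111101, Corner: 1


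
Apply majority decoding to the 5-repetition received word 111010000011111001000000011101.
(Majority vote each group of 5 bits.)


Groups: 11101, 00000, 11111, 00100, 00000, 11101
Majority votes: 101001

101001


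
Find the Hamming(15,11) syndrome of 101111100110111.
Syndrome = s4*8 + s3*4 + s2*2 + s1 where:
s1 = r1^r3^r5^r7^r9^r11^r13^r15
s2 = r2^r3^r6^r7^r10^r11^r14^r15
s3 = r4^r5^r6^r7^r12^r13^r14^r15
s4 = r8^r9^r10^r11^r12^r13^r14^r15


s1=1, s2=1, s3=1, s4=1

Syndrome = 15 (error at position 15)


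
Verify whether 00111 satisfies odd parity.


Number of 1s: 3

Yes, parity is correct (3 ones)


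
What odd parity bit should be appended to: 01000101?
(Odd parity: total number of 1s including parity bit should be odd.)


Number of 1s in data: 3
Parity bit: 0

0


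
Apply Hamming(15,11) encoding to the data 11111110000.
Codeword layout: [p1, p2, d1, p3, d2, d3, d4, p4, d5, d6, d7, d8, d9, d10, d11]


Parity bits: p1=1, p2=1, p3=1, p4=1

111111111110000


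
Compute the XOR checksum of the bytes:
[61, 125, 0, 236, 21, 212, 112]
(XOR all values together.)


XOR chain: 61 ^ 125 ^ 0 ^ 236 ^ 21 ^ 212 ^ 112 = 29

29


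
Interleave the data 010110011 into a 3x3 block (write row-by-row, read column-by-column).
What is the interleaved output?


Matrix:
  010
  110
  011
Read columns: 010111001

010111001


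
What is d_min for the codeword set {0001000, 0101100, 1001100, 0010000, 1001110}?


Comparing all pairs, minimum distance: 1
Can detect 0 errors, correct 0 errors

1


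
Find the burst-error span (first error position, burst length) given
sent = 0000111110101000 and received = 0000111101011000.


XOR: 0000000011110000

Burst at position 8, length 4


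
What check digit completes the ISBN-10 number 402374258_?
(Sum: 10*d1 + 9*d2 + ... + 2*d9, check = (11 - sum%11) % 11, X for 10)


Weighted sum: 178
178 mod 11 = 2

Check digit: 9


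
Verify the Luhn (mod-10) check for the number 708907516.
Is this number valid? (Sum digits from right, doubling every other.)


Luhn sum = 42
42 mod 10 = 2

Invalid (Luhn sum mod 10 = 2)


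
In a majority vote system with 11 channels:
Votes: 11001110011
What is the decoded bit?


Ones: 7 out of 11
Threshold: 6

1 (7/11 voted 1)


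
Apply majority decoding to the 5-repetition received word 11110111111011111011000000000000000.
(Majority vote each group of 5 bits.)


Groups: 11110, 11111, 10111, 11011, 00000, 00000, 00000
Majority votes: 1111000

1111000


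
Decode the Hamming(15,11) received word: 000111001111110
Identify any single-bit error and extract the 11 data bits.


Syndrome = 0: no error detected

Data: 01101111110 (no errors)


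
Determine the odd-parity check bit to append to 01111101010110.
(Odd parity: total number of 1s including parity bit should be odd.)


Number of 1s in data: 9
Parity bit: 0

0


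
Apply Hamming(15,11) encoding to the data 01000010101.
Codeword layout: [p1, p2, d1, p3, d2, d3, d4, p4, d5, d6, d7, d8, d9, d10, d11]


Parity bits: p1=0, p2=0, p3=1, p4=1

000110010010101


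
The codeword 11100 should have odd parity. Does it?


Number of 1s: 3

Yes, parity is correct (3 ones)


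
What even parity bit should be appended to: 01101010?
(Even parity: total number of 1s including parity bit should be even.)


Number of 1s in data: 4
Parity bit: 0

0


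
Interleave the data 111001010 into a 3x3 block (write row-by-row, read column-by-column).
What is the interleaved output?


Matrix:
  111
  001
  010
Read columns: 100101110

100101110


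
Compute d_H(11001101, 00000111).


XOR: 11001010
Count of 1s: 4

4


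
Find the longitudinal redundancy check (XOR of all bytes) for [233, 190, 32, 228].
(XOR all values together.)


XOR chain: 233 ^ 190 ^ 32 ^ 228 = 147

147


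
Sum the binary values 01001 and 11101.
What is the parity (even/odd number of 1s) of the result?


01001 = 9
11101 = 29
Sum = 38 = 100110
1s count = 3

odd parity (3 ones in 100110)


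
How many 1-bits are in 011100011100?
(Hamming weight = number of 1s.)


Counting 1s in 011100011100

6


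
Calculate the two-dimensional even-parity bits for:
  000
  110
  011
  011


Row parities: 0000
Column parities: 110

Row P: 0000, Col P: 110, Corner: 0


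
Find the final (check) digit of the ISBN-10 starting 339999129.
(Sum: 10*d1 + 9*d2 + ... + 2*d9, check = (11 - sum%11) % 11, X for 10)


Weighted sum: 319
319 mod 11 = 0

Check digit: 0


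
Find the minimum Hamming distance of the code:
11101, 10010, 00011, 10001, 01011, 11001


Comparing all pairs, minimum distance: 1
Can detect 0 errors, correct 0 errors

1


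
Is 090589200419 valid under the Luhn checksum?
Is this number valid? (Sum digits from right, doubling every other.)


Luhn sum = 49
49 mod 10 = 9

Invalid (Luhn sum mod 10 = 9)


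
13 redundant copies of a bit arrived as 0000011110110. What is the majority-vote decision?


Ones: 6 out of 13
Threshold: 7

0 (6/13 voted 1)


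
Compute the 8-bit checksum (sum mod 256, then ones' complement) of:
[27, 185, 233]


Sum = 445 mod 256 = 189
Complement = 66

66


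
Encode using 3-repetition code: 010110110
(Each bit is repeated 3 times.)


Each bit -> 3 copies

000111000111111000111111000


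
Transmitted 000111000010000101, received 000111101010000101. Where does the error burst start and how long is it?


XOR: 000000101000000000

Burst at position 6, length 3


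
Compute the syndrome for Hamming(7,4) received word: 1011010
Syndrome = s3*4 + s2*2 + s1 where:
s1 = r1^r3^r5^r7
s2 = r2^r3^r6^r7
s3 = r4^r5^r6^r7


s1=0, s2=0, s3=0

Syndrome = 0 (no error)


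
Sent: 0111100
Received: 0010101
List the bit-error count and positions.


XOR: 0101001

3 error(s) at position(s): 1, 3, 6


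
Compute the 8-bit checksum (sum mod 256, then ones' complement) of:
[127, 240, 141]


Sum = 508 mod 256 = 252
Complement = 3

3


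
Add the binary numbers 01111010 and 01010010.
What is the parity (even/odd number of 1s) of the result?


01111010 = 122
01010010 = 82
Sum = 204 = 11001100
1s count = 4

even parity (4 ones in 11001100)


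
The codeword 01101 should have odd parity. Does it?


Number of 1s: 3

Yes, parity is correct (3 ones)


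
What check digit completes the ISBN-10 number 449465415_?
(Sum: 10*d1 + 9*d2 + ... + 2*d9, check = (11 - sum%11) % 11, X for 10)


Weighted sum: 266
266 mod 11 = 2

Check digit: 9


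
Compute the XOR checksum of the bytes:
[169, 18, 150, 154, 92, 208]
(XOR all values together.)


XOR chain: 169 ^ 18 ^ 150 ^ 154 ^ 92 ^ 208 = 59

59


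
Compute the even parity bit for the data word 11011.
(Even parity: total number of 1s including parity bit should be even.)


Number of 1s in data: 4
Parity bit: 0

0


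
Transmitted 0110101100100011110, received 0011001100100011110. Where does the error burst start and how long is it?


XOR: 0101100000000000000

Burst at position 1, length 4


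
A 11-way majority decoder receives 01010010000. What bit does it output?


Ones: 3 out of 11
Threshold: 6

0 (3/11 voted 1)


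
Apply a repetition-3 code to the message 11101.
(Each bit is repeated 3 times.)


Each bit -> 3 copies

111111111000111


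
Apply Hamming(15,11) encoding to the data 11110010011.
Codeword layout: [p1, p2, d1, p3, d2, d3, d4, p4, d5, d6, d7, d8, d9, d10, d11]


Parity bits: p1=1, p2=0, p3=1, p4=1

101111110010011


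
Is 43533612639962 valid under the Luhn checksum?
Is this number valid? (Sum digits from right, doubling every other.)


Luhn sum = 60
60 mod 10 = 0

Valid (Luhn sum mod 10 = 0)


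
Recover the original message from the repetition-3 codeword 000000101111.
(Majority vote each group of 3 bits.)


Groups: 000, 000, 101, 111
Majority votes: 0011

0011


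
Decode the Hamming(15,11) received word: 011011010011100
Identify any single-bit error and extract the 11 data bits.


Syndrome = 0: no error detected

Data: 11100011100 (no errors)


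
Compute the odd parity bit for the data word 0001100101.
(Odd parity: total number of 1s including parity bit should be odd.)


Number of 1s in data: 4
Parity bit: 1

1


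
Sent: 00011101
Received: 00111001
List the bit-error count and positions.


XOR: 00100100

2 error(s) at position(s): 2, 5


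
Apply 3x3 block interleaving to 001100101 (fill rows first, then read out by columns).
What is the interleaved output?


Matrix:
  001
  100
  101
Read columns: 011000101

011000101


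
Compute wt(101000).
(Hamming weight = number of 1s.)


Counting 1s in 101000

2


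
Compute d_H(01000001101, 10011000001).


XOR: 11011001100
Count of 1s: 6

6


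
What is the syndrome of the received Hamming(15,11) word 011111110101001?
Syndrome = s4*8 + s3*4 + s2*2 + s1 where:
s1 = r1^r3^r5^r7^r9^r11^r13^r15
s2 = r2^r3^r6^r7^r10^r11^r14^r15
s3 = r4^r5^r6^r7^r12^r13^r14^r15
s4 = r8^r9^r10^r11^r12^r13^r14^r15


s1=0, s2=0, s3=0, s4=0

Syndrome = 0 (no error)


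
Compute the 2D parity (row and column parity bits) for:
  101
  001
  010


Row parities: 011
Column parities: 110

Row P: 011, Col P: 110, Corner: 0


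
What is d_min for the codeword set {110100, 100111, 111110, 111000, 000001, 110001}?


Comparing all pairs, minimum distance: 2
Can detect 1 errors, correct 0 errors

2


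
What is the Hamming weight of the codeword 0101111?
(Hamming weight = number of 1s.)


Counting 1s in 0101111

5


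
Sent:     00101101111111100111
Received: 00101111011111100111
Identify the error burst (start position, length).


XOR: 00000010100000000000

Burst at position 6, length 3


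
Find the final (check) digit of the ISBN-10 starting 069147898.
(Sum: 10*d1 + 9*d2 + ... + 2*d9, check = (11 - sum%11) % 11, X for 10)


Weighted sum: 267
267 mod 11 = 3

Check digit: 8


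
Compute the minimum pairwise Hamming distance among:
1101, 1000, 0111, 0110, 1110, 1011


Comparing all pairs, minimum distance: 1
Can detect 0 errors, correct 0 errors

1


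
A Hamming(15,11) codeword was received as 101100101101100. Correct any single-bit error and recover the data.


Syndrome = 3: error at position 3

Data: 00011101100 (corrected bit 3)


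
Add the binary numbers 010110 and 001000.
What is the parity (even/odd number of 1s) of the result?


010110 = 22
001000 = 8
Sum = 30 = 11110
1s count = 4

even parity (4 ones in 11110)


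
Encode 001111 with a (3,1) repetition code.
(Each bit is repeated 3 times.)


Each bit -> 3 copies

000000111111111111


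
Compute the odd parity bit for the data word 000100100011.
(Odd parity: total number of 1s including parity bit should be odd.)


Number of 1s in data: 4
Parity bit: 1

1


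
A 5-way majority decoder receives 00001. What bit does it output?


Ones: 1 out of 5
Threshold: 3

0 (1/5 voted 1)


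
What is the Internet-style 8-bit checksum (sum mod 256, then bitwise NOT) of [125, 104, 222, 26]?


Sum = 477 mod 256 = 221
Complement = 34

34


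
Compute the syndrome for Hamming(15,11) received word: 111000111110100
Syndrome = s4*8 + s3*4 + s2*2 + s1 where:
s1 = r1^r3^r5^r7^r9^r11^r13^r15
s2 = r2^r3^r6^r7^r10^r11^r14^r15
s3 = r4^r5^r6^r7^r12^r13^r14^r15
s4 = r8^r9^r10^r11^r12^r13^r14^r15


s1=0, s2=1, s3=0, s4=1

Syndrome = 10 (error at position 10)


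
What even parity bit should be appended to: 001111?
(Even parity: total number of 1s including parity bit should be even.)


Number of 1s in data: 4
Parity bit: 0

0


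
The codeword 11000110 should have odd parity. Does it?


Number of 1s: 4

No, parity error (4 ones)


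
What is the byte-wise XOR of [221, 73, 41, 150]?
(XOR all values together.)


XOR chain: 221 ^ 73 ^ 41 ^ 150 = 43

43


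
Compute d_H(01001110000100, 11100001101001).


XOR: 10101111101101
Count of 1s: 10

10


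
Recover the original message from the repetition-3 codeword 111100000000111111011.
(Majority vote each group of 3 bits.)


Groups: 111, 100, 000, 000, 111, 111, 011
Majority votes: 1000111

1000111


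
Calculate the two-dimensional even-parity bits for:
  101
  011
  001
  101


Row parities: 0010
Column parities: 010

Row P: 0010, Col P: 010, Corner: 1


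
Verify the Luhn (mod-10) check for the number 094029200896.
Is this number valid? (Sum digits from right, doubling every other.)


Luhn sum = 57
57 mod 10 = 7

Invalid (Luhn sum mod 10 = 7)


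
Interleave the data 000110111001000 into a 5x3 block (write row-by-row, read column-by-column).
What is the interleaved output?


Matrix:
  000
  110
  111
  001
  000
Read columns: 011000110000110

011000110000110


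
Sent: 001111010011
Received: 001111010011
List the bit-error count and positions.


XOR: 000000000000

0 errors (received matches sent)


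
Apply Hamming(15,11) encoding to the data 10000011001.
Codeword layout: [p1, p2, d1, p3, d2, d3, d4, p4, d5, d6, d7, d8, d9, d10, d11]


Parity bits: p1=1, p2=1, p3=0, p4=1

111000010011001


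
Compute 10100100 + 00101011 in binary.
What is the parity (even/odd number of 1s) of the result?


10100100 = 164
00101011 = 43
Sum = 207 = 11001111
1s count = 6

even parity (6 ones in 11001111)


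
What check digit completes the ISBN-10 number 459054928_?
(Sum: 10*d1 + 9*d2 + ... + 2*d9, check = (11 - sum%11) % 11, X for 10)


Weighted sum: 265
265 mod 11 = 1

Check digit: X


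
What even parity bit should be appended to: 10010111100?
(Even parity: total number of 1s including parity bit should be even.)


Number of 1s in data: 6
Parity bit: 0

0


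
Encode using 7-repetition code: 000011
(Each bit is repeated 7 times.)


Each bit -> 7 copies

000000000000000000000000000011111111111111


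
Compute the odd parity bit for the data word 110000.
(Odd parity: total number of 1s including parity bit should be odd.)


Number of 1s in data: 2
Parity bit: 1

1


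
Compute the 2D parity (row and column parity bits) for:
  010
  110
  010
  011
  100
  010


Row parities: 101011
Column parities: 011

Row P: 101011, Col P: 011, Corner: 0


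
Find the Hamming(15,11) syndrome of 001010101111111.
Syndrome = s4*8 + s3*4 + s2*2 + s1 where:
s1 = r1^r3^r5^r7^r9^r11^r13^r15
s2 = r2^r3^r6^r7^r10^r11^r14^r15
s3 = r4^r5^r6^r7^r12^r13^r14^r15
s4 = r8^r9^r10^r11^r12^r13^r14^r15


s1=1, s2=0, s3=0, s4=1

Syndrome = 9 (error at position 9)


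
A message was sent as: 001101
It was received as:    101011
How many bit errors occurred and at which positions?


XOR: 100110

3 error(s) at position(s): 0, 3, 4


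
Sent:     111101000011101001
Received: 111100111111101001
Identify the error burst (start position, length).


XOR: 000001111100000000

Burst at position 5, length 5


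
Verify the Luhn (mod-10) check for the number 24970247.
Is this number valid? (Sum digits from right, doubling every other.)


Luhn sum = 41
41 mod 10 = 1

Invalid (Luhn sum mod 10 = 1)


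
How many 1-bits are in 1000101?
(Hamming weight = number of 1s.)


Counting 1s in 1000101

3


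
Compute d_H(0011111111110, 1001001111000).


XOR: 1010110000110
Count of 1s: 6

6


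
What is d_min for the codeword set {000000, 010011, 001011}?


Comparing all pairs, minimum distance: 2
Can detect 1 errors, correct 0 errors

2


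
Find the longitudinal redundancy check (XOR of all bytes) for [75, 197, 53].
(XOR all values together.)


XOR chain: 75 ^ 197 ^ 53 = 187

187


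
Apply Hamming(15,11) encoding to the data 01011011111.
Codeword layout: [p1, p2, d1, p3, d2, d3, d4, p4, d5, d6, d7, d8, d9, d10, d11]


Parity bits: p1=0, p2=0, p3=0, p4=0

000010101011111


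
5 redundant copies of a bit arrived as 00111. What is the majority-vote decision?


Ones: 3 out of 5
Threshold: 3

1 (3/5 voted 1)


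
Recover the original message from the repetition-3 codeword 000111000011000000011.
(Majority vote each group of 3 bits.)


Groups: 000, 111, 000, 011, 000, 000, 011
Majority votes: 0101001

0101001


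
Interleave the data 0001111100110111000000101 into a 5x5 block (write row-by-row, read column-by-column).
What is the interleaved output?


Matrix:
  00011
  11100
  11011
  10000
  00101
Read columns: 0111001100010011010010101

0111001100010011010010101
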